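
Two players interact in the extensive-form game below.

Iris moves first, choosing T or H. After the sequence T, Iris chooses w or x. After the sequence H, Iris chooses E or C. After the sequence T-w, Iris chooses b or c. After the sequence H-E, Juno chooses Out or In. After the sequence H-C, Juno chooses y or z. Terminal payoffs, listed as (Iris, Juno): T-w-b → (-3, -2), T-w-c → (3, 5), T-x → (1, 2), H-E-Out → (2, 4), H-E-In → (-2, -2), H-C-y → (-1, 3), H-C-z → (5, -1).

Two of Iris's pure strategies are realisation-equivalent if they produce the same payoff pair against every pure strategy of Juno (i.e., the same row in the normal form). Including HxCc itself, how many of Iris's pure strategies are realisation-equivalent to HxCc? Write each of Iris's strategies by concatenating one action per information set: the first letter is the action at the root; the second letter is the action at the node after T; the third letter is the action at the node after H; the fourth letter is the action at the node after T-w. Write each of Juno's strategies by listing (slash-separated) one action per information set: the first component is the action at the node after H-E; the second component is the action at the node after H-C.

Row for HxCc (columns Out/y, Out/z, In/y, In/z): (-1,3) (5,-1) (-1,3) (5,-1).
Under HxCc, Iris's choice at the node after T and at the node after T-w can never be reached regardless of what Juno does, so varying those choices leaves every outcome unchanged.
Holding the reachable choices fixed and varying the unreachable ones freely already gives 2 × 2 = 4 equivalent strategies.
No other strategy reproduces this row, so those 4 are the full class: HwCb, HwCc, HxCb, HxCc.

4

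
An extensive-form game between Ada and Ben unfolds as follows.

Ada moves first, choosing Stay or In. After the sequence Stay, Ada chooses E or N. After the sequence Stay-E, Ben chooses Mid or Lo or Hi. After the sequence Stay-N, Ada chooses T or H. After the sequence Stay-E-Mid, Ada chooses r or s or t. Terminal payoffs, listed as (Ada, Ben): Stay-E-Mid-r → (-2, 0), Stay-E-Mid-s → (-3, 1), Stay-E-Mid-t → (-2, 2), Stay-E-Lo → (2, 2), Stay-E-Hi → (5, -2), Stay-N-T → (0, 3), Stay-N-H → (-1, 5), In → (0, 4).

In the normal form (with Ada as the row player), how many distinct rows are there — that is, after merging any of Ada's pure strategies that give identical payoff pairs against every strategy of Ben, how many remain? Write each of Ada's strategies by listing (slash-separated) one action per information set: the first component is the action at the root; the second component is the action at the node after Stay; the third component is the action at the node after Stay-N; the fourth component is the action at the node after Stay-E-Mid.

6

Ada has 24 pure strategies: Stay/E/T/r, Stay/E/T/s, Stay/E/T/t, Stay/E/H/r, Stay/E/H/s, Stay/E/H/t, Stay/N/T/r, Stay/N/T/s, Stay/N/T/t, Stay/N/H/r, Stay/N/H/s, Stay/N/H/t, In/E/T/r, In/E/T/s, In/E/T/t, In/E/H/r, In/E/H/s, In/E/H/t, In/N/T/r, In/N/T/s, In/N/T/t, In/N/H/r, In/N/H/s, In/N/H/t. Columns: Mid, Lo, Hi.
{Stay/E/T/r, Stay/E/H/r} → row (-2,0) (2,2) (5,-2)
{Stay/E/T/s, Stay/E/H/s} → row (-3,1) (2,2) (5,-2)
{Stay/E/T/t, Stay/E/H/t} → row (-2,2) (2,2) (5,-2)
{Stay/N/T/r, Stay/N/T/s, Stay/N/T/t} → row (0,3) (0,3) (0,3)
{Stay/N/H/r, Stay/N/H/s, Stay/N/H/t} → row (-1,5) (-1,5) (-1,5)
{In/E/T/r, In/E/T/s, In/E/T/t, In/E/H/r, In/E/H/s, In/E/H/t, In/N/T/r, In/N/T/s, In/N/T/t, In/N/H/r, In/N/H/s, In/N/H/t} → row (0,4) (0,4) (0,4)
That's 6 distinct rows out of 24 strategies.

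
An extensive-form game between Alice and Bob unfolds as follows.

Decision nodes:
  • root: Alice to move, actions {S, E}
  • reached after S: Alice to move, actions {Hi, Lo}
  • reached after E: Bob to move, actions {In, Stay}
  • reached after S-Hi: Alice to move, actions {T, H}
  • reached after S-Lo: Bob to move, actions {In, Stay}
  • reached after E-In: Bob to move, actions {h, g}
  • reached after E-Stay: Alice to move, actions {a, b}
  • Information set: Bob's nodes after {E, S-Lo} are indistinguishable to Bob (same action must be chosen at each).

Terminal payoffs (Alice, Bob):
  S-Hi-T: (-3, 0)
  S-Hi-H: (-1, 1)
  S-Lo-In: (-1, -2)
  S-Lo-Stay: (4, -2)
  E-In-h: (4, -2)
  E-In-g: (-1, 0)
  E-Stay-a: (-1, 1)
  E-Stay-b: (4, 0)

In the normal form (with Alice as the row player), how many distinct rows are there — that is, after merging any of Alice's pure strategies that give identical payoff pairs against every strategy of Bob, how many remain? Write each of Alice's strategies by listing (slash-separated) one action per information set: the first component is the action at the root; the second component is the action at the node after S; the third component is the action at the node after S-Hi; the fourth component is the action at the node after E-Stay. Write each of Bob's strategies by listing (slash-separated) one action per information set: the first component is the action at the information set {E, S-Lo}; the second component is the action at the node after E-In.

Alice has 16 pure strategies: S/Hi/T/a, S/Hi/T/b, S/Hi/H/a, S/Hi/H/b, S/Lo/T/a, S/Lo/T/b, S/Lo/H/a, S/Lo/H/b, E/Hi/T/a, E/Hi/T/b, E/Hi/H/a, E/Hi/H/b, E/Lo/T/a, E/Lo/T/b, E/Lo/H/a, E/Lo/H/b. Columns: In/h, In/g, Stay/h, Stay/g.
{S/Hi/T/a, S/Hi/T/b} → row (-3,0) (-3,0) (-3,0) (-3,0)
{S/Hi/H/a, S/Hi/H/b} → row (-1,1) (-1,1) (-1,1) (-1,1)
{S/Lo/T/a, S/Lo/T/b, S/Lo/H/a, S/Lo/H/b} → row (-1,-2) (-1,-2) (4,-2) (4,-2)
{E/Hi/T/a, E/Hi/H/a, E/Lo/T/a, E/Lo/H/a} → row (4,-2) (-1,0) (-1,1) (-1,1)
{E/Hi/T/b, E/Hi/H/b, E/Lo/T/b, E/Lo/H/b} → row (4,-2) (-1,0) (4,0) (4,0)
That's 5 distinct rows out of 16 strategies.

5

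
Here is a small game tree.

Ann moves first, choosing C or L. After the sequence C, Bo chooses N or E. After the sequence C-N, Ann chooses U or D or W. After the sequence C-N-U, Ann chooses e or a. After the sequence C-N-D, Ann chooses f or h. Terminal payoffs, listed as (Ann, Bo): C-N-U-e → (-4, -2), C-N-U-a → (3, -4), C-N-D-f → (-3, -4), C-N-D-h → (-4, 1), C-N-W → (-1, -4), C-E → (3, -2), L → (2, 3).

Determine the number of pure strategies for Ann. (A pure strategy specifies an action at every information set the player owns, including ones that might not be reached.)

24

Ann owns the root with actions {C, L} — two choices.
Ann owns the node after C-N with actions {U, D, W} — three choices.
Ann owns the node after C-N-U with actions {e, a} — two choices.
Ann owns the node after C-N-D with actions {f, h} — two choices.
A pure strategy fixes one action at each information set independently, so the count is the product 2 × 3 × 2 × 2 = 24.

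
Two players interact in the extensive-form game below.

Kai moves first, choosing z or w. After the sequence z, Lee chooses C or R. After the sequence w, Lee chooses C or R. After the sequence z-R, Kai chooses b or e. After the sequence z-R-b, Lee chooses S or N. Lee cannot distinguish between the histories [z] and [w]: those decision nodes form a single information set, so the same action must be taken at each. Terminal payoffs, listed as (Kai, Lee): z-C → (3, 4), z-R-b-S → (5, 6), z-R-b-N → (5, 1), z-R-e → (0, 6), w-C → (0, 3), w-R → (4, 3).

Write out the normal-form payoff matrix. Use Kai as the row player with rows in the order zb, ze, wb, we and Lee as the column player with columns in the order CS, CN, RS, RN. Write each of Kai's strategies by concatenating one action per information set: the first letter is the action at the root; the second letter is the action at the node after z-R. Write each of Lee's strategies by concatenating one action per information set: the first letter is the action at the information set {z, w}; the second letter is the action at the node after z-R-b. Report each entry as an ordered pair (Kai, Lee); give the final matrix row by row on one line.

zb: (3,4) (3,4) (5,6) (5,1) | ze: (3,4) (3,4) (0,6) (0,6) | wb: (0,3) (0,3) (4,3) (4,3) | we: (0,3) (0,3) (4,3) (4,3)

Row zb: CS→(3,4), CN→(3,4), RS→(5,6), RN→(5,1)
Row ze: CS→(3,4), CN→(3,4), RS→(0,6), RN→(0,6)
Row wb: CS→(0,3), CN→(0,3), RS→(4,3), RN→(4,3)
Row we: CS→(0,3), CN→(0,3), RS→(4,3), RN→(4,3)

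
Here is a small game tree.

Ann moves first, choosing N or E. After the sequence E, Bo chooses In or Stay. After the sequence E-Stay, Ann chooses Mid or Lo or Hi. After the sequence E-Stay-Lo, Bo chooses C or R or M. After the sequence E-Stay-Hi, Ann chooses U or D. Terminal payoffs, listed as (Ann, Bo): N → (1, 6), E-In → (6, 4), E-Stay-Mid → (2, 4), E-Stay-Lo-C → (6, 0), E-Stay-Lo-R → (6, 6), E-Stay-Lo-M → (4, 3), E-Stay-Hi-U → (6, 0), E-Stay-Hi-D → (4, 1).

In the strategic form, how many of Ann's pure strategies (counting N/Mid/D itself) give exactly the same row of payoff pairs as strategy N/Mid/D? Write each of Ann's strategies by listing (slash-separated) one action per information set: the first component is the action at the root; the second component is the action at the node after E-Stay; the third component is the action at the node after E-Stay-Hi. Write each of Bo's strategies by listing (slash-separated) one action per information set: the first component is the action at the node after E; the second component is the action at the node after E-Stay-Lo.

Row for N/Mid/D (columns In/C, In/R, In/M, Stay/C, Stay/R, Stay/M): (1,6) (1,6) (1,6) (1,6) (1,6) (1,6).
Under N/Mid/D, Ann's choice at the node after E-Stay and at the node after E-Stay-Hi can never be reached regardless of what Bo does, so varying those choices leaves every outcome unchanged.
Holding the reachable choices fixed and varying the unreachable ones freely already gives 3 × 2 = 6 equivalent strategies.
No other strategy reproduces this row, so those 6 are the full class: N/Mid/U, N/Mid/D, N/Lo/U, N/Lo/D, N/Hi/U, N/Hi/D.

6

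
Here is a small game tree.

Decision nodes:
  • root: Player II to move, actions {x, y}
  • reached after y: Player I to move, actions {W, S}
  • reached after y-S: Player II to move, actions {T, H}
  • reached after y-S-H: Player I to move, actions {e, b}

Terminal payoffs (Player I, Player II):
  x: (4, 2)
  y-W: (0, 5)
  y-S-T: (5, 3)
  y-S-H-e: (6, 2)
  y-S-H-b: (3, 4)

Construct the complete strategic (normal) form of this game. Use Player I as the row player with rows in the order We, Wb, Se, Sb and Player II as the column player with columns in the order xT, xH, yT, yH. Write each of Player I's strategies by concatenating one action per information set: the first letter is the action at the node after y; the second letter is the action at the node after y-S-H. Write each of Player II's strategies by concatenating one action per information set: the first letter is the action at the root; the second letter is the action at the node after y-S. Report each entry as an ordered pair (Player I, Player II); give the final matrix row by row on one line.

           xT       xH       yT       yH
  We    (4,2)    (4,2)    (0,5)    (0,5)
  Wb    (4,2)    (4,2)    (0,5)    (0,5)
  Se    (4,2)    (4,2)    (5,3)    (6,2)
  Sb    (4,2)    (4,2)    (5,3)    (3,4)

We: (4,2) (4,2) (0,5) (0,5) | Wb: (4,2) (4,2) (0,5) (0,5) | Se: (4,2) (4,2) (5,3) (6,2) | Sb: (4,2) (4,2) (5,3) (3,4)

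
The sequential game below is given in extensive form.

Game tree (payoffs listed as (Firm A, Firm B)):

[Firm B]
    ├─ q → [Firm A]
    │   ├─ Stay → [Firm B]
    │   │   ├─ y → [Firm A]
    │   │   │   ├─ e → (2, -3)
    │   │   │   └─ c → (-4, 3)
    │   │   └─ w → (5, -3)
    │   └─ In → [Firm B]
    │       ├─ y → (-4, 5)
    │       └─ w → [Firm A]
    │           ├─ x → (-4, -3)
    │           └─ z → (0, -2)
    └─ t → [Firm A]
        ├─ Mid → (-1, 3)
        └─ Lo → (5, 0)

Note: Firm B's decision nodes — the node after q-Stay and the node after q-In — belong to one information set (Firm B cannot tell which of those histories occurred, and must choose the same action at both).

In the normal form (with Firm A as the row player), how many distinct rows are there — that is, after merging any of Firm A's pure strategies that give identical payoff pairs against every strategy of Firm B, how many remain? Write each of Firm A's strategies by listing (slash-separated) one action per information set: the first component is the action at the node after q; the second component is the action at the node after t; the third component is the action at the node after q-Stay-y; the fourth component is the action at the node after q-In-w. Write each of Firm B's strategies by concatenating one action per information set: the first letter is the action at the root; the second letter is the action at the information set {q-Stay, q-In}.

8

Firm A has 16 pure strategies: Stay/Mid/e/x, Stay/Mid/e/z, Stay/Mid/c/x, Stay/Mid/c/z, Stay/Lo/e/x, Stay/Lo/e/z, Stay/Lo/c/x, Stay/Lo/c/z, In/Mid/e/x, In/Mid/e/z, In/Mid/c/x, In/Mid/c/z, In/Lo/e/x, In/Lo/e/z, In/Lo/c/x, In/Lo/c/z. Columns: qy, qw, ty, tw.
{Stay/Mid/e/x, Stay/Mid/e/z} → row (2,-3) (5,-3) (-1,3) (-1,3)
{Stay/Mid/c/x, Stay/Mid/c/z} → row (-4,3) (5,-3) (-1,3) (-1,3)
{Stay/Lo/e/x, Stay/Lo/e/z} → row (2,-3) (5,-3) (5,0) (5,0)
{Stay/Lo/c/x, Stay/Lo/c/z} → row (-4,3) (5,-3) (5,0) (5,0)
{In/Mid/e/x, In/Mid/c/x} → row (-4,5) (-4,-3) (-1,3) (-1,3)
{In/Mid/e/z, In/Mid/c/z} → row (-4,5) (0,-2) (-1,3) (-1,3)
{In/Lo/e/x, In/Lo/c/x} → row (-4,5) (-4,-3) (5,0) (5,0)
{In/Lo/e/z, In/Lo/c/z} → row (-4,5) (0,-2) (5,0) (5,0)
That's 8 distinct rows out of 16 strategies.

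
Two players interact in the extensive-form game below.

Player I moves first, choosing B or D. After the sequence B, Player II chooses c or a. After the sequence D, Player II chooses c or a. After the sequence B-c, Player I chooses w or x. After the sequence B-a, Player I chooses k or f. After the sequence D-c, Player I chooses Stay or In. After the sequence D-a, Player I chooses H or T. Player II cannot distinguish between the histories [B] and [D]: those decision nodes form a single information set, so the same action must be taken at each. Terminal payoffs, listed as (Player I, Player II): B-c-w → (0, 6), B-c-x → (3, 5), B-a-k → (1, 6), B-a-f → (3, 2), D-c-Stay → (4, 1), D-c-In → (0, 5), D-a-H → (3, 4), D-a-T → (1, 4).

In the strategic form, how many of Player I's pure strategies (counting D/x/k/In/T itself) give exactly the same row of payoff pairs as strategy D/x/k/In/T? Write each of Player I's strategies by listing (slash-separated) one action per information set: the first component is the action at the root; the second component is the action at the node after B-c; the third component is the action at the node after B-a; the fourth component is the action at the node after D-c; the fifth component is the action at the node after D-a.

4

Row for D/x/k/In/T (columns c, a): (0,5) (1,4).
Under D/x/k/In/T, Player I's choice at the node after B-c and at the node after B-a can never be reached regardless of what Player II does, so varying those choices leaves every outcome unchanged.
Holding the reachable choices fixed and varying the unreachable ones freely already gives 2 × 2 = 4 equivalent strategies.
No other strategy reproduces this row, so those 4 are the full class: D/w/k/In/T, D/w/f/In/T, D/x/k/In/T, D/x/f/In/T.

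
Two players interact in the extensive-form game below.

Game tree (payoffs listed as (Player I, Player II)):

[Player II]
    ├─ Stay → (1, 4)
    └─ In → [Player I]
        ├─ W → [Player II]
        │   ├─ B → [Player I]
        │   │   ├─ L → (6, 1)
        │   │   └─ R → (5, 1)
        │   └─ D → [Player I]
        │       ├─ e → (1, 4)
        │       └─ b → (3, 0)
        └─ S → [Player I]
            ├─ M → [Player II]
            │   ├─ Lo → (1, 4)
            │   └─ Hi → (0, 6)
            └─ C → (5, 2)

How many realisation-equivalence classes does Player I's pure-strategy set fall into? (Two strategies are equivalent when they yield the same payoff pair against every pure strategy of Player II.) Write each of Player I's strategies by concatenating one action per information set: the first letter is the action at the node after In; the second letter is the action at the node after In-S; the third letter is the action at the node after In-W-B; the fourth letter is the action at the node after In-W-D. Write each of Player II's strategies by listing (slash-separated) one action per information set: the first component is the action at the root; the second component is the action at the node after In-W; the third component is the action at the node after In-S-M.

6

Player I has 16 pure strategies: WMLe, WMLb, WMRe, WMRb, WCLe, WCLb, WCRe, WCRb, SMLe, SMLb, SMRe, SMRb, SCLe, SCLb, SCRe, SCRb. Columns: Stay/B/Lo, Stay/B/Hi, Stay/D/Lo, Stay/D/Hi, In/B/Lo, In/B/Hi, In/D/Lo, In/D/Hi.
{WMLe, WCLe} → row (1,4) (1,4) (1,4) (1,4) (6,1) (6,1) (1,4) (1,4)
{WMLb, WCLb} → row (1,4) (1,4) (1,4) (1,4) (6,1) (6,1) (3,0) (3,0)
{WMRe, WCRe} → row (1,4) (1,4) (1,4) (1,4) (5,1) (5,1) (1,4) (1,4)
{WMRb, WCRb} → row (1,4) (1,4) (1,4) (1,4) (5,1) (5,1) (3,0) (3,0)
{SMLe, SMLb, SMRe, SMRb} → row (1,4) (1,4) (1,4) (1,4) (1,4) (0,6) (1,4) (0,6)
{SCLe, SCLb, SCRe, SCRb} → row (1,4) (1,4) (1,4) (1,4) (5,2) (5,2) (5,2) (5,2)
That's 6 distinct rows out of 16 strategies.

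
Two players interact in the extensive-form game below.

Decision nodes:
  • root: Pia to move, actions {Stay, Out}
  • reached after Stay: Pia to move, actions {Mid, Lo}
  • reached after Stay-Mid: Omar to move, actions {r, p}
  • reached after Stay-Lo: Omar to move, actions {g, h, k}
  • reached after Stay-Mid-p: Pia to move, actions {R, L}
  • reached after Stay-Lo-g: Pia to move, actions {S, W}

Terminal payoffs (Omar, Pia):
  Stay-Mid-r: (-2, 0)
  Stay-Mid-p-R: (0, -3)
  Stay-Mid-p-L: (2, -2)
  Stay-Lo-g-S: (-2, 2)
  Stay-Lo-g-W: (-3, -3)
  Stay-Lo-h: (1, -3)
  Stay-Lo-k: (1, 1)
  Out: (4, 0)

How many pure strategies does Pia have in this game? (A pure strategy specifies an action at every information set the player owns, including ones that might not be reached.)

16

Pia owns the root with actions {Stay, Out} — two choices.
Pia owns the node after Stay with actions {Mid, Lo} — two choices.
Pia owns the node after Stay-Mid-p with actions {R, L} — two choices.
Pia owns the node after Stay-Lo-g with actions {S, W} — two choices.
A pure strategy fixes one action at each information set independently, so the count is the product 2 × 2 × 2 × 2 = 16.
(For reference, Omar has 6 pure strategies, giving a 16×6 normal-form matrix.)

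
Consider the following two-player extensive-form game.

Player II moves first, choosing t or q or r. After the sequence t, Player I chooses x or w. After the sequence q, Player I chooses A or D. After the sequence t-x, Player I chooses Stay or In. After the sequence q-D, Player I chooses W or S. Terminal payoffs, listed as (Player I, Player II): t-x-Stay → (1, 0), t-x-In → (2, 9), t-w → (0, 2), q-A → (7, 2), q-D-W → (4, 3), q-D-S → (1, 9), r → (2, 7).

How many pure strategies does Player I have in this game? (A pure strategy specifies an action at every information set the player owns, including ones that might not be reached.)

Player I owns the node after t with actions {x, w} — two choices.
Player I owns the node after q with actions {A, D} — two choices.
Player I owns the node after t-x with actions {Stay, In} — two choices.
Player I owns the node after q-D with actions {W, S} — two choices.
A pure strategy fixes one action at each information set independently, so the count is the product 2 × 2 × 2 × 2 = 16.
(For reference, Player II has 3 pure strategies, giving a 16×3 normal-form matrix.)

16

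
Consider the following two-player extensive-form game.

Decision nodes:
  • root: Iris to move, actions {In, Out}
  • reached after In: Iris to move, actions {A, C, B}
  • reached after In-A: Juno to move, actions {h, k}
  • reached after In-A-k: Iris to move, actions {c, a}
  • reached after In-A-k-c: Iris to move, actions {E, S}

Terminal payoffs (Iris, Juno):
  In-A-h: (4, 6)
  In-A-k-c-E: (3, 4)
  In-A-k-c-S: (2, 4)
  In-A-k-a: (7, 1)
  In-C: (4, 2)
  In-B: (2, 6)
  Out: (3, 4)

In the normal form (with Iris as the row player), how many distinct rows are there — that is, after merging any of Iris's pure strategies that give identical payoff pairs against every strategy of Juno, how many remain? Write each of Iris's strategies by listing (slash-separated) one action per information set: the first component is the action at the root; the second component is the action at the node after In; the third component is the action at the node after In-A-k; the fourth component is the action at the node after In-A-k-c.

6

Iris has 24 pure strategies: In/A/c/E, In/A/c/S, In/A/a/E, In/A/a/S, In/C/c/E, In/C/c/S, In/C/a/E, In/C/a/S, In/B/c/E, In/B/c/S, In/B/a/E, In/B/a/S, Out/A/c/E, Out/A/c/S, Out/A/a/E, Out/A/a/S, Out/C/c/E, Out/C/c/S, Out/C/a/E, Out/C/a/S, Out/B/c/E, Out/B/c/S, Out/B/a/E, Out/B/a/S. Columns: h, k.
{In/A/c/E} → row (4,6) (3,4)
{In/A/c/S} → row (4,6) (2,4)
{In/A/a/E, In/A/a/S} → row (4,6) (7,1)
{In/C/c/E, In/C/c/S, In/C/a/E, In/C/a/S} → row (4,2) (4,2)
{In/B/c/E, In/B/c/S, In/B/a/E, In/B/a/S} → row (2,6) (2,6)
{Out/A/c/E, Out/A/c/S, Out/A/a/E, Out/A/a/S, Out/C/c/E, Out/C/c/S, Out/C/a/E, Out/C/a/S, Out/B/c/E, Out/B/c/S, Out/B/a/E, Out/B/a/S} → row (3,4) (3,4)
That's 6 distinct rows out of 24 strategies.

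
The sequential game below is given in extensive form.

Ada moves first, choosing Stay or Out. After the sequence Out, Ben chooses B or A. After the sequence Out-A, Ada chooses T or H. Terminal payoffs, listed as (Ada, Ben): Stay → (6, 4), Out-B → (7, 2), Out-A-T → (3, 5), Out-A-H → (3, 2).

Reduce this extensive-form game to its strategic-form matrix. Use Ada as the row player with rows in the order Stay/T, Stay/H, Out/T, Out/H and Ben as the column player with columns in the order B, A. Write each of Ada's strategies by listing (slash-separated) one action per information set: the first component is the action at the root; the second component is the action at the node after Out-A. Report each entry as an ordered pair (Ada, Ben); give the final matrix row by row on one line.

Row Stay/T: B→(6,4), A→(6,4)
Row Stay/H: B→(6,4), A→(6,4)
Row Out/T: B→(7,2), A→(3,5)
Row Out/H: B→(7,2), A→(3,2)

Stay/T: (6,4) (6,4) | Stay/H: (6,4) (6,4) | Out/T: (7,2) (3,5) | Out/H: (7,2) (3,2)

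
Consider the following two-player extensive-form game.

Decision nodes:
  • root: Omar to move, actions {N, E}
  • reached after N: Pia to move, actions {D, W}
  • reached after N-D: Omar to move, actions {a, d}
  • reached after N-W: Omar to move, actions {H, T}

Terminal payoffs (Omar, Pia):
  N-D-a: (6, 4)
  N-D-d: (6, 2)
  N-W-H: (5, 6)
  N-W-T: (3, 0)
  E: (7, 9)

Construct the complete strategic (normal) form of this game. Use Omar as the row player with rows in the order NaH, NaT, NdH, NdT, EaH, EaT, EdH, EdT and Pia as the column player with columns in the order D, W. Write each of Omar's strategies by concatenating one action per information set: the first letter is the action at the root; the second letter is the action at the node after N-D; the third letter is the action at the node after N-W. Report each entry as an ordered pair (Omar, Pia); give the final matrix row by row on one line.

            D        W
 NaH    (6,4)    (5,6)
 NaT    (6,4)    (3,0)
 NdH    (6,2)    (5,6)
 NdT    (6,2)    (3,0)
 EaH    (7,9)    (7,9)
 EaT    (7,9)    (7,9)
 EdH    (7,9)    (7,9)
 EdT    (7,9)    (7,9)

NaH: (6,4) (5,6) | NaT: (6,4) (3,0) | NdH: (6,2) (5,6) | NdT: (6,2) (3,0) | EaH: (7,9) (7,9) | EaT: (7,9) (7,9) | EdH: (7,9) (7,9) | EdT: (7,9) (7,9)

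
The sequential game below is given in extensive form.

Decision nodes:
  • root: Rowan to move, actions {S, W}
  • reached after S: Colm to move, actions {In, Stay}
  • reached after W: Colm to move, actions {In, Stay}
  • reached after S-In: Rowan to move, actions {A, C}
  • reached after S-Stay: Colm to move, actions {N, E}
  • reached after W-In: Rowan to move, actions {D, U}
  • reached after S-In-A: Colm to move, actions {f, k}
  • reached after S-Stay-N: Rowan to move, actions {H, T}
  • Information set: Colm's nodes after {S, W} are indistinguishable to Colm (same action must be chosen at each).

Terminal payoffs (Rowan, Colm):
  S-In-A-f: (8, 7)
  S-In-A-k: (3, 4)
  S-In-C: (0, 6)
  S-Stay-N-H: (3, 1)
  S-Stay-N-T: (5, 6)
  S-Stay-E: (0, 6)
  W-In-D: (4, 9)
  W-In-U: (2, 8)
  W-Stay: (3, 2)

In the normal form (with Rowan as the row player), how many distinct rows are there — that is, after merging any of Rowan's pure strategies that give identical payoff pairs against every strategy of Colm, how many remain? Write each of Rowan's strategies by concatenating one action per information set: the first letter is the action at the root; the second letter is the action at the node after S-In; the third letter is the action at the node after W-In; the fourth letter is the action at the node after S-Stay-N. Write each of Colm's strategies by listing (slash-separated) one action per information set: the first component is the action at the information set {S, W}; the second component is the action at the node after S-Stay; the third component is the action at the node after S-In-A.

6

Rowan has 16 pure strategies: SADH, SADT, SAUH, SAUT, SCDH, SCDT, SCUH, SCUT, WADH, WADT, WAUH, WAUT, WCDH, WCDT, WCUH, WCUT. Columns: In/N/f, In/N/k, In/E/f, In/E/k, Stay/N/f, Stay/N/k, Stay/E/f, Stay/E/k.
{SADH, SAUH} → row (8,7) (3,4) (8,7) (3,4) (3,1) (3,1) (0,6) (0,6)
{SADT, SAUT} → row (8,7) (3,4) (8,7) (3,4) (5,6) (5,6) (0,6) (0,6)
{SCDH, SCUH} → row (0,6) (0,6) (0,6) (0,6) (3,1) (3,1) (0,6) (0,6)
{SCDT, SCUT} → row (0,6) (0,6) (0,6) (0,6) (5,6) (5,6) (0,6) (0,6)
{WADH, WADT, WCDH, WCDT} → row (4,9) (4,9) (4,9) (4,9) (3,2) (3,2) (3,2) (3,2)
{WAUH, WAUT, WCUH, WCUT} → row (2,8) (2,8) (2,8) (2,8) (3,2) (3,2) (3,2) (3,2)
That's 6 distinct rows out of 16 strategies.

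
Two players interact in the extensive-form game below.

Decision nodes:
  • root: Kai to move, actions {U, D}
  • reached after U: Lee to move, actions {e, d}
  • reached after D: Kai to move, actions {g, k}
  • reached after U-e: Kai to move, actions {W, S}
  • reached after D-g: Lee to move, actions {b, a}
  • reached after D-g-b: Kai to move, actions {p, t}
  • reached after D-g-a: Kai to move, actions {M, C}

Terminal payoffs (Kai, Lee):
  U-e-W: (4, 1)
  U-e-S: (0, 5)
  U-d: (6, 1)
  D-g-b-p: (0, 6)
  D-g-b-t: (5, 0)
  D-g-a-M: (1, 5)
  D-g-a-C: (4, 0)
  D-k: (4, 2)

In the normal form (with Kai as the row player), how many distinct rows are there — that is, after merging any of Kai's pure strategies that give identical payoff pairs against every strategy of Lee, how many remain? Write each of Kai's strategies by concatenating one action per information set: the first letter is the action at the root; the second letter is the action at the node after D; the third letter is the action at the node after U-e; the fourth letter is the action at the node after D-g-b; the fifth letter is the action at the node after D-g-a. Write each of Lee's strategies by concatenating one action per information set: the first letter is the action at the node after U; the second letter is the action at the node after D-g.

7

Kai has 32 pure strategies: UgWpM, UgWpC, UgWtM, UgWtC, UgSpM, UgSpC, UgStM, UgStC, UkWpM, UkWpC, UkWtM, UkWtC, UkSpM, UkSpC, UkStM, UkStC, DgWpM, DgWpC, DgWtM, DgWtC, DgSpM, DgSpC, DgStM, DgStC, DkWpM, DkWpC, DkWtM, DkWtC, DkSpM, DkSpC, DkStM, DkStC. Columns: eb, ea, db, da.
{UgWpM, UgWpC, UgWtM, UgWtC, UkWpM, UkWpC, UkWtM, UkWtC} → row (4,1) (4,1) (6,1) (6,1)
{UgSpM, UgSpC, UgStM, UgStC, UkSpM, UkSpC, UkStM, UkStC} → row (0,5) (0,5) (6,1) (6,1)
{DgWpM, DgSpM} → row (0,6) (1,5) (0,6) (1,5)
{DgWpC, DgSpC} → row (0,6) (4,0) (0,6) (4,0)
{DgWtM, DgStM} → row (5,0) (1,5) (5,0) (1,5)
{DgWtC, DgStC} → row (5,0) (4,0) (5,0) (4,0)
{DkWpM, DkWpC, DkWtM, DkWtC, DkSpM, DkSpC, DkStM, DkStC} → row (4,2) (4,2) (4,2) (4,2)
That's 7 distinct rows out of 32 strategies.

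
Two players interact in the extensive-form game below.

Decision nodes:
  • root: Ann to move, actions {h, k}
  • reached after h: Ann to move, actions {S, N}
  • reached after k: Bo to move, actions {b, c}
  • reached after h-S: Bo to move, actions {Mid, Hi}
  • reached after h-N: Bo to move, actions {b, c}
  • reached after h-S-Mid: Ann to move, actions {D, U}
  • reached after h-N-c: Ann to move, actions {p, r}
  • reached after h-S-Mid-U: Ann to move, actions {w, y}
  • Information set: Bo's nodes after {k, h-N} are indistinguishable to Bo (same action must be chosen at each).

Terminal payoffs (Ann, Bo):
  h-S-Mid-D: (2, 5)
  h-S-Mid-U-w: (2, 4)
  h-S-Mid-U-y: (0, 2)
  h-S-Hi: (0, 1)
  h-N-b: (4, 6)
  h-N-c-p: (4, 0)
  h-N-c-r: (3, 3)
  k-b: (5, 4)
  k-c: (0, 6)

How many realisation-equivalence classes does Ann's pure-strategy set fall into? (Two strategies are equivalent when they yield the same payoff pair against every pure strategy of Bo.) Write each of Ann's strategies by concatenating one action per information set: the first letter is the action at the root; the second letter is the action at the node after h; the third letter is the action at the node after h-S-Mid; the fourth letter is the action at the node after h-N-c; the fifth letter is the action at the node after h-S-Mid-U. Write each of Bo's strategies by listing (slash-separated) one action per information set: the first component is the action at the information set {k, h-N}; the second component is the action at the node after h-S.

6

Ann has 32 pure strategies: hSDpw, hSDpy, hSDrw, hSDry, hSUpw, hSUpy, hSUrw, hSUry, hNDpw, hNDpy, hNDrw, hNDry, hNUpw, hNUpy, hNUrw, hNUry, kSDpw, kSDpy, kSDrw, kSDry, kSUpw, kSUpy, kSUrw, kSUry, kNDpw, kNDpy, kNDrw, kNDry, kNUpw, kNUpy, kNUrw, kNUry. Columns: b/Mid, b/Hi, c/Mid, c/Hi.
{hSDpw, hSDpy, hSDrw, hSDry} → row (2,5) (0,1) (2,5) (0,1)
{hSUpw, hSUrw} → row (2,4) (0,1) (2,4) (0,1)
{hSUpy, hSUry} → row (0,2) (0,1) (0,2) (0,1)
{hNDpw, hNDpy, hNUpw, hNUpy} → row (4,6) (4,6) (4,0) (4,0)
{hNDrw, hNDry, hNUrw, hNUry} → row (4,6) (4,6) (3,3) (3,3)
{kSDpw, kSDpy, kSDrw, kSDry, kSUpw, kSUpy, kSUrw, kSUry, kNDpw, kNDpy, kNDrw, kNDry, kNUpw, kNUpy, kNUrw, kNUry} → row (5,4) (5,4) (0,6) (0,6)
That's 6 distinct rows out of 32 strategies.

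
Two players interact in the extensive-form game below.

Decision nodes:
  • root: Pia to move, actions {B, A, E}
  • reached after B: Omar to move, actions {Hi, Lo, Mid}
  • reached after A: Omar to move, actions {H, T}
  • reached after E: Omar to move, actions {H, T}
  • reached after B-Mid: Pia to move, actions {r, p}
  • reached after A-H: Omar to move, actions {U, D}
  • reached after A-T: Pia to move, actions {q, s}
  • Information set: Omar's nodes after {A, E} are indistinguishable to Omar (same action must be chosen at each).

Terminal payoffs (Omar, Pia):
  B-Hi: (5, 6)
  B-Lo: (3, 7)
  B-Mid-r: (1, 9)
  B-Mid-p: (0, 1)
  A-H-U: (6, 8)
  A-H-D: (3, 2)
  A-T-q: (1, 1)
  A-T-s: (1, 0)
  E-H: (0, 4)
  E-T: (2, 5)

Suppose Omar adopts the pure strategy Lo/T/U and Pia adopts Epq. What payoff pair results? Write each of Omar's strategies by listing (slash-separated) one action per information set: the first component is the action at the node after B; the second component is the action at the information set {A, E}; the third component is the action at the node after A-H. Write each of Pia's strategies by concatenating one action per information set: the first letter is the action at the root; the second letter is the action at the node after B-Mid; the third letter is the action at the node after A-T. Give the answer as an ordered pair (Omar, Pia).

(2, 5)

Trace the play path from the root:
  Pia plays E
  Omar plays T at [E]
→ terminal payoff (2, 5).
(Omar's choice at the node after B is never reached on this path, so it doesn't affect the outcome.)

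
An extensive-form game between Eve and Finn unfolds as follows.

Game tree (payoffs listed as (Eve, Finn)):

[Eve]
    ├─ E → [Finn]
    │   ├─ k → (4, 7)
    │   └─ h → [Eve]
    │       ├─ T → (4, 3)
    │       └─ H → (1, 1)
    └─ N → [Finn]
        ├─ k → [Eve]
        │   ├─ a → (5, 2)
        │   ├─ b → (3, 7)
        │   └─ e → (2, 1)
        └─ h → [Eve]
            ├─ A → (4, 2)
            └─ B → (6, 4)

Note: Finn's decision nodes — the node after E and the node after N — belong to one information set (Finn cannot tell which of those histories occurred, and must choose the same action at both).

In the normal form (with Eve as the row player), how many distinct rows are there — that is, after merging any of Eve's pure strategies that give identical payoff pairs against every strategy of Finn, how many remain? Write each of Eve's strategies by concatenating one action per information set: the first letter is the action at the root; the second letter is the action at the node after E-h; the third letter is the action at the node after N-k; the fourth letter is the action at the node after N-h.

8

Eve has 24 pure strategies: ETaA, ETaB, ETbA, ETbB, ETeA, ETeB, EHaA, EHaB, EHbA, EHbB, EHeA, EHeB, NTaA, NTaB, NTbA, NTbB, NTeA, NTeB, NHaA, NHaB, NHbA, NHbB, NHeA, NHeB. Columns: k, h.
{ETaA, ETaB, ETbA, ETbB, ETeA, ETeB} → row (4,7) (4,3)
{EHaA, EHaB, EHbA, EHbB, EHeA, EHeB} → row (4,7) (1,1)
{NTaA, NHaA} → row (5,2) (4,2)
{NTaB, NHaB} → row (5,2) (6,4)
{NTbA, NHbA} → row (3,7) (4,2)
{NTbB, NHbB} → row (3,7) (6,4)
{NTeA, NHeA} → row (2,1) (4,2)
{NTeB, NHeB} → row (2,1) (6,4)
That's 8 distinct rows out of 24 strategies.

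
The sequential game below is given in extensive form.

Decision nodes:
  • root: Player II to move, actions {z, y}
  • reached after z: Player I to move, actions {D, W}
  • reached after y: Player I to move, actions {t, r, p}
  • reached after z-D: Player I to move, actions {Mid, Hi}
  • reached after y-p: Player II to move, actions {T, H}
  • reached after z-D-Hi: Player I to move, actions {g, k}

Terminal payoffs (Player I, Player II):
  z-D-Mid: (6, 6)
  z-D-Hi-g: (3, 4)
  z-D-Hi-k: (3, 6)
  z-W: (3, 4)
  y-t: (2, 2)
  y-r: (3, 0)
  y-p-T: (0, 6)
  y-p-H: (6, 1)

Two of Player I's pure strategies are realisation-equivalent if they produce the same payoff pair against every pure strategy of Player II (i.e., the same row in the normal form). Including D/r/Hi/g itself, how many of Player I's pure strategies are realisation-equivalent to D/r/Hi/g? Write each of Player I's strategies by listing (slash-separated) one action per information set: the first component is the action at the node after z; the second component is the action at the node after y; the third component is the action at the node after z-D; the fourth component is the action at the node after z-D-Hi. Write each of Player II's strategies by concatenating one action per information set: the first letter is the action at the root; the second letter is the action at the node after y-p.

Row for D/r/Hi/g (columns zT, zH, yT, yH): (3,4) (3,4) (3,0) (3,0).
Every one of Player I's information sets is on the play path for some reply by Player II when Player I follows D/r/Hi/g.
Even so, W/r/Mid/g, W/r/Mid/k, W/r/Hi/g, W/r/Hi/k happen to produce the same payoff in every column — so 5 strategies share this row.

5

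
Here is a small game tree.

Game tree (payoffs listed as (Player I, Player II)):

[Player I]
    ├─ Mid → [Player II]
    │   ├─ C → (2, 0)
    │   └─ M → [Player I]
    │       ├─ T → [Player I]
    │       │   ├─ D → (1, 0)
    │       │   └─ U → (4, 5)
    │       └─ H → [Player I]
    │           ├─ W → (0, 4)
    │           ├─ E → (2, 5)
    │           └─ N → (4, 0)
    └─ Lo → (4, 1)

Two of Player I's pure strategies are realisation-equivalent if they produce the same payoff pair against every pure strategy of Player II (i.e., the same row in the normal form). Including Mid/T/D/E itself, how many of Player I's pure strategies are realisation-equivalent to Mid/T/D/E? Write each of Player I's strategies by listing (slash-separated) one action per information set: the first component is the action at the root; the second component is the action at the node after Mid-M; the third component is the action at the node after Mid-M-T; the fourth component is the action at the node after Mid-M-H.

3

Row for Mid/T/D/E (columns C, M): (2,0) (1,0).
Under Mid/T/D/E, Player I's choice at the node after Mid-M-H can never be reached regardless of what Player II does, so varying those choices leaves every outcome unchanged.
Holding the reachable choices fixed and varying the unreachable one freely already gives 3 equivalent strategies.
No other strategy reproduces this row, so those 3 are the full class: Mid/T/D/W, Mid/T/D/E, Mid/T/D/N.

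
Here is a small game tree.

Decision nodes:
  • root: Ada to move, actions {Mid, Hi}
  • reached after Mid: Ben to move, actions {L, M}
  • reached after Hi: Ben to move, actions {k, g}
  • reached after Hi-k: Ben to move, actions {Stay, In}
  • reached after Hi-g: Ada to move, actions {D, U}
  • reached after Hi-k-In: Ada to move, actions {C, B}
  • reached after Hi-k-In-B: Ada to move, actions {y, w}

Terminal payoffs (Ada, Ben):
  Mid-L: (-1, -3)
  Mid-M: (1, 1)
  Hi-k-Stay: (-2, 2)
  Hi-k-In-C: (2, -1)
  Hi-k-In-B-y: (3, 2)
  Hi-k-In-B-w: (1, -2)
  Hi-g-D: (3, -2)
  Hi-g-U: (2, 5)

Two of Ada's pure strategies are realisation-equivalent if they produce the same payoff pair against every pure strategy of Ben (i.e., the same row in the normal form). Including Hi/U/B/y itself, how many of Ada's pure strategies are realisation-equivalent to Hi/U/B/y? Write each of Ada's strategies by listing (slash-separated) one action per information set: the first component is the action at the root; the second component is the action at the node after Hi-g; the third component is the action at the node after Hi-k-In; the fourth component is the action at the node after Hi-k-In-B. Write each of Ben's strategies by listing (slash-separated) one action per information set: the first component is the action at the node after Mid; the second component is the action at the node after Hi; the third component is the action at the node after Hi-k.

1

Row for Hi/U/B/y (columns L/k/Stay, L/k/In, L/g/Stay, L/g/In, M/k/Stay, M/k/In, M/g/Stay, M/g/In): (-2,2) (3,2) (2,5) (2,5) (-2,2) (3,2) (2,5) (2,5).
Every one of Ada's information sets is on the play path for some reply by Ben when Ada follows Hi/U/B/y.
Changing the action at any of them therefore changes at least one column, so only Hi/U/B/y itself gives this row.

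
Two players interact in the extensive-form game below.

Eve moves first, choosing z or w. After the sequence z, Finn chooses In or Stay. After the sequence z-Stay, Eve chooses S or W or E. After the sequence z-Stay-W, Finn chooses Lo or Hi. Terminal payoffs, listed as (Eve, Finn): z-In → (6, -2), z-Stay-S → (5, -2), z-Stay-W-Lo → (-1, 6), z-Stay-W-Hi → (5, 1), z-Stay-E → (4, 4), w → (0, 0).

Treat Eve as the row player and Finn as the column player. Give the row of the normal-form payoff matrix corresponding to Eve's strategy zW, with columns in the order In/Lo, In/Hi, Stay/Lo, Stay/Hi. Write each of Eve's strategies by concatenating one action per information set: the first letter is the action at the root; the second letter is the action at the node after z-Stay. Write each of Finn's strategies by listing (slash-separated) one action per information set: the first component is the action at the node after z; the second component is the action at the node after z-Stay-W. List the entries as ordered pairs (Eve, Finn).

(6,-2) (6,-2) (-1,6) (5,1)

vs In/Lo: Eve plays z → Finn plays In at [z] → (6, -2)
vs In/Hi: Eve plays z → Finn plays In at [z] → (6, -2)
vs Stay/Lo: Eve plays z → Finn plays Stay at [z] → Eve plays W at [z-Stay] → Finn plays Lo at [z-Stay-W] → (-1, 6)
vs Stay/Hi: Eve plays z → Finn plays Stay at [z] → Eve plays W at [z-Stay] → Finn plays Hi at [z-Stay-W] → (5, 1)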